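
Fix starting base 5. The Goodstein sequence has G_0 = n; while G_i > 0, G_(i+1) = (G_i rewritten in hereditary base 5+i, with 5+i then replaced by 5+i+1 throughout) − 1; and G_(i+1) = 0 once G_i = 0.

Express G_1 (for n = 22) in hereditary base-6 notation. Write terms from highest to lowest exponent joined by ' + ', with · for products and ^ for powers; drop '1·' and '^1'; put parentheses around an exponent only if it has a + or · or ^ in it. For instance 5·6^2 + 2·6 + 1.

4·6 + 1

G_0=22  [base 5] 4·5 + 2  →[5↦6]→  4·6 + 2 = 26  −1 ⇒ G_1=25
G_1=25  [base 6] 4·6 + 1  →[6↦7]→  4·7 + 1 = 29  −1 ⇒ G_2=28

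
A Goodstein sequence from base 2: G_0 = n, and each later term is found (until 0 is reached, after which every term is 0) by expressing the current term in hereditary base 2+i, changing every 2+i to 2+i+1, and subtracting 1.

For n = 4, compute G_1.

26

(0) 4|_2 = 2^2 ↦ 3^3|_3 = 27 ⇒ 26
(1) 26|_3 = 2·3^2 + 2·3 + 2 ↦ 2·4^2 + 2·4 + 2|_4 = 42 ⇒ 41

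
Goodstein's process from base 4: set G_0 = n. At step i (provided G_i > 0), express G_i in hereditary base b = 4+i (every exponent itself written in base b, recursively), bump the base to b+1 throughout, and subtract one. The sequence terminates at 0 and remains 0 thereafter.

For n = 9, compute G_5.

step 0: 9 = 2·4 + 1; sub 5 for 4: 2·5 + 1; = 11; G_1 = 11−1 = 10
step 1: 10 = 2·5; sub 6 for 5: 2·6; = 12; G_2 = 12−1 = 11
step 2: 11 = 6 + 5; sub 7 for 6: 7 + 5; = 12; G_3 = 12−1 = 11
step 3: 11 = 7 + 4; sub 8 for 7: 8 + 4; = 12; G_4 = 12−1 = 11
step 4: 11 = 8 + 3; sub 9 for 8: 9 + 3; = 12; G_5 = 12−1 = 11

11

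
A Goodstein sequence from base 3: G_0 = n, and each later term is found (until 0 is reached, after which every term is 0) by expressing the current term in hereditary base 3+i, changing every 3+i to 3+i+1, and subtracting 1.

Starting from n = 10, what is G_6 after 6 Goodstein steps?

G_0=10  [base 3] 3^2 + 1  →[3↦4]→  4^2 + 1 = 17  −1 ⇒ G_1=16
G_1=16  [base 4] 4^2  →[4↦5]→  5^2 = 25  −1 ⇒ G_2=24
G_2=24  [base 5] 4·5 + 4  →[5↦6]→  4·6 + 4 = 28  −1 ⇒ G_3=27
G_3=27  [base 6] 4·6 + 3  →[6↦7]→  4·7 + 3 = 31  −1 ⇒ G_4=30
G_4=30  [base 7] 4·7 + 2  →[7↦8]→  4·8 + 2 = 34  −1 ⇒ G_5=33
G_5=33  [base 8] 4·8 + 1  →[8↦9]→  4·9 + 1 = 37  −1 ⇒ G_6=36
G_6=36  [base 9] 4·9  →[9↦10]→  4·10 = 40  −1 ⇒ G_7=39

36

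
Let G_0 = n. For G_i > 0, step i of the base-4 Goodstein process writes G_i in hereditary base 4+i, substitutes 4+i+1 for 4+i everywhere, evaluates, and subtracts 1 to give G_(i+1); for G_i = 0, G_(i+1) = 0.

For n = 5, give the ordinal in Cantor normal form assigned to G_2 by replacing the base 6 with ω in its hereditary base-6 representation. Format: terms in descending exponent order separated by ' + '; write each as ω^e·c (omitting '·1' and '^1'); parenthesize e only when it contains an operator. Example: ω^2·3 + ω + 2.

5

[0] 5 ≡ 4 + 1 (base 4). Lift 5: 6. −1: 5.
[1] 5 ≡ 5 (base 5). Lift 6: 6. −1: 5.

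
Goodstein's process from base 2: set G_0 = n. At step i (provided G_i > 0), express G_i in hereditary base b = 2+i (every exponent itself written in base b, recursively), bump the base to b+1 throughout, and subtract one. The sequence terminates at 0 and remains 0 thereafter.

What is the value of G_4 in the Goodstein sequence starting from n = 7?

46657

G_0 = 7. HB_2(7) = 2^2 + 2 + 1. Bump = 31. G_1 = 30.
G_1 = 30. HB_3(30) = 3^3 + 3. Bump = 260. G_2 = 259.
G_2 = 259. HB_4(259) = 4^4 + 3. Bump = 3128. G_3 = 3127.
G_3 = 3127. HB_5(3127) = 5^5 + 2. Bump = 46658. G_4 = 46657.
G_4 = 46657. HB_6(46657) = 6^6 + 1. Bump = 823544. G_5 = 823543.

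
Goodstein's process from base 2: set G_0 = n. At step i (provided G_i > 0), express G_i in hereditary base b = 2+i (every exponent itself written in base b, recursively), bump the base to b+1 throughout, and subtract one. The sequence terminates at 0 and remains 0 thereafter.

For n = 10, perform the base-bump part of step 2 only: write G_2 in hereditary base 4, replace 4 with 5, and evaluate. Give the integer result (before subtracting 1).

step 0: 10 = 2^(2 + 1) + 2; sub 3 for 2: 3^(3 + 1) + 3; = 84; G_1 = 84−1 = 83
step 1: 83 = 3^(3 + 1) + 2; sub 4 for 3: 4^(4 + 1) + 2; = 1026; G_2 = 1026−1 = 1025
step 2: 1025 = 4^(4 + 1) + 1; sub 5 for 4: 5^(5 + 1) + 1; = 15626; G_3 = 15626−1 = 15625

15626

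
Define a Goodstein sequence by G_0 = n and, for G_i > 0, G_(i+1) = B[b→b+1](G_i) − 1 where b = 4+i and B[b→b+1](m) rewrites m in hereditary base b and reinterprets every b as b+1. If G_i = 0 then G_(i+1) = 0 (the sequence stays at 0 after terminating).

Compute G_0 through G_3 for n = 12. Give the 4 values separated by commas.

12, 14, 15, 16

[0] 12 ≡ 3·4 (base 4). Lift 5: 15. −1: 14.
[1] 14 ≡ 2·5 + 4 (base 5). Lift 6: 16. −1: 15.
[2] 15 ≡ 2·6 + 3 (base 6). Lift 7: 17. −1: 16.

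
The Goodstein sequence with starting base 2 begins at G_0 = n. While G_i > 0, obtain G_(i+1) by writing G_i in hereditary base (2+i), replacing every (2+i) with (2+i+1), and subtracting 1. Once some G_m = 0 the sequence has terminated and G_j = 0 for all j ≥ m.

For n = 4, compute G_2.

41

4 —HB2→ 2^2 —bump→ 3^3 = 27 —(−1)→ 26
26 —HB3→ 2·3^2 + 2·3 + 2 —bump→ 2·4^2 + 2·4 + 2 = 42 —(−1)→ 41
41 —HB4→ 2·4^2 + 2·4 + 1 —bump→ 2·5^2 + 2·5 + 1 = 61 —(−1)→ 60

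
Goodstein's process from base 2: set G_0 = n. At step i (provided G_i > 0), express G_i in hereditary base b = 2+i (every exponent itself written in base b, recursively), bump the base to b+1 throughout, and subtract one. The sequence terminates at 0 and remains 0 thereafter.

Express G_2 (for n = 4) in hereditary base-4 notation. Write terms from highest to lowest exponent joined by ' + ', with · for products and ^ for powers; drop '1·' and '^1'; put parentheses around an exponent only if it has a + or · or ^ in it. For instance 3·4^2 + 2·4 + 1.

4 —HB2→ 2^2 —bump→ 3^3 = 27 —(−1)→ 26
26 —HB3→ 2·3^2 + 2·3 + 2 —bump→ 2·4^2 + 2·4 + 2 = 42 —(−1)→ 41
41 —HB4→ 2·4^2 + 2·4 + 1 —bump→ 2·5^2 + 2·5 + 1 = 61 —(−1)→ 60

2·4^2 + 2·4 + 1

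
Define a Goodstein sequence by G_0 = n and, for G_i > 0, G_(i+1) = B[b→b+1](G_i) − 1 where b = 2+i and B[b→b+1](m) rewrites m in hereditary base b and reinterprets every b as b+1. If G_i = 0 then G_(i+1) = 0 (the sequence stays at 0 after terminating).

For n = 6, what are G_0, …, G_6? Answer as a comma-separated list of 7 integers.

(0) 6|_2 = 2^2 + 2 ↦ 3^3 + 3|_3 = 30 ⇒ 29
(1) 29|_3 = 3^3 + 2 ↦ 4^4 + 2|_4 = 258 ⇒ 257
(2) 257|_4 = 4^4 + 1 ↦ 5^5 + 1|_5 = 3126 ⇒ 3125
(3) 3125|_5 = 5^5 ↦ 6^6|_6 = 46656 ⇒ 46655
(4) 46655|_6 = 5·6^5 + 5·6^4 + 5·6^3 + 5·6^2 + 5·6 + 5 ↦ 5·7^5 + 5·7^4 + 5·7^3 + 5·7^2 + 5·7 + 5|_7 = 98040 ⇒ 98039
(5) 98039|_7 = 5·7^5 + 5·7^4 + 5·7^3 + 5·7^2 + 5·7 + 4 ↦ 5·8^5 + 5·8^4 + 5·8^3 + 5·8^2 + 5·8 + 4|_8 = 187244 ⇒ 187243

6, 29, 257, 3125, 46655, 98039, 187243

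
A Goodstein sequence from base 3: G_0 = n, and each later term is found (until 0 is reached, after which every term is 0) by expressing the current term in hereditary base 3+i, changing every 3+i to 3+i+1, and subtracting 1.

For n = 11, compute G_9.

G_0 = 11. HB_3(11) = 3^2 + 2. Bump = 18. G_1 = 17.
G_1 = 17. HB_4(17) = 4^2 + 1. Bump = 26. G_2 = 25.
G_2 = 25. HB_5(25) = 5^2. Bump = 36. G_3 = 35.
G_3 = 35. HB_6(35) = 5·6 + 5. Bump = 40. G_4 = 39.
G_4 = 39. HB_7(39) = 5·7 + 4. Bump = 44. G_5 = 43.
G_5 = 43. HB_8(43) = 5·8 + 3. Bump = 48. G_6 = 47.
G_6 = 47. HB_9(47) = 5·9 + 2. Bump = 52. G_7 = 51.
G_7 = 51. HB_10(51) = 5·10 + 1. Bump = 56. G_8 = 55.
G_8 = 55. HB_11(55) = 5·11. Bump = 60. G_9 = 59.

59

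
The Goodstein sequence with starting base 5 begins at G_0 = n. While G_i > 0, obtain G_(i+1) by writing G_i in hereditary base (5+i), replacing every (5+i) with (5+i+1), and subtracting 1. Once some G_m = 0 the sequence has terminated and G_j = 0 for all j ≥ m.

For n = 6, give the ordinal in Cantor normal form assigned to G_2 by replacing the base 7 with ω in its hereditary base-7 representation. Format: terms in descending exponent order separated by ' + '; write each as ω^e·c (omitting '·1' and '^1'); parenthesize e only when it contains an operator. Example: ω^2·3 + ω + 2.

6

G_0 = 6. HB_5(6) = 5 + 1. Bump = 7. G_1 = 6.
G_1 = 6. HB_6(6) = 6. Bump = 7. G_2 = 6.
G_2 = 6. HB_7(6) = 6. Bump = 6. G_3 = 5.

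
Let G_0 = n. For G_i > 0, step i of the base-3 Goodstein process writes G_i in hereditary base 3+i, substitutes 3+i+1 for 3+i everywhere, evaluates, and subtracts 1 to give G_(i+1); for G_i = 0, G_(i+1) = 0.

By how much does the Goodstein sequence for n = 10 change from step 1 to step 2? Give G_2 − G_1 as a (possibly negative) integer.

i=0: 10 = 3^2 + 1 (b=3); 3→4: 4^2 + 1 = 17; 17−1 = 16
i=1: 16 = 4^2 (b=4); 4→5: 5^2 = 25; 25−1 = 24

8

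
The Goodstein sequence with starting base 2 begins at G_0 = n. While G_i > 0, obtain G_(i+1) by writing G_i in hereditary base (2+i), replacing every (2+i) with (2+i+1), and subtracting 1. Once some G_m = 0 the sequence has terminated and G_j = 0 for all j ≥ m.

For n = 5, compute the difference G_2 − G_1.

(0) 5|_2 = 2^2 + 1 ↦ 3^3 + 1|_3 = 28 ⇒ 27
(1) 27|_3 = 3^3 ↦ 4^4|_4 = 256 ⇒ 255

228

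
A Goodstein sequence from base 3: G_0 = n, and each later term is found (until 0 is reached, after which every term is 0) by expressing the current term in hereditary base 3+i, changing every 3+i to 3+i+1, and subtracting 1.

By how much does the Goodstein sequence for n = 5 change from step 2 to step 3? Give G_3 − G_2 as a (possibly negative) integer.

G_0 = 5. HB_3(5) = 3 + 2. Bump = 6. G_1 = 5.
G_1 = 5. HB_4(5) = 4 + 1. Bump = 6. G_2 = 5.
G_2 = 5. HB_5(5) = 5. Bump = 6. G_3 = 5.

0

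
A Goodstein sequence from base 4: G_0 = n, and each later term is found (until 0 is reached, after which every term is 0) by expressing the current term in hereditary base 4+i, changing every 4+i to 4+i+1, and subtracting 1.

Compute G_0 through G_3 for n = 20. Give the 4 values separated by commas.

20, 29, 39, 51

(0) 20|_4 = 4^2 + 4 ↦ 5^2 + 5|_5 = 30 ⇒ 29
(1) 29|_5 = 5^2 + 4 ↦ 6^2 + 4|_6 = 40 ⇒ 39
(2) 39|_6 = 6^2 + 3 ↦ 7^2 + 3|_7 = 52 ⇒ 51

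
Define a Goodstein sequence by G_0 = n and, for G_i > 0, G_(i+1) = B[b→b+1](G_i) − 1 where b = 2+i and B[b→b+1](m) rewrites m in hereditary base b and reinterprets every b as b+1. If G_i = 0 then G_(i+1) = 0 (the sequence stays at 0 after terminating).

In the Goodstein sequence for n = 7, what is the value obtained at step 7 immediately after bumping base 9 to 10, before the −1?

77777776

7 —HB2→ 2^2 + 2 + 1 —bump→ 3^3 + 3 + 1 = 31 —(−1)→ 30
30 —HB3→ 3^3 + 3 —bump→ 4^4 + 4 = 260 —(−1)→ 259
259 —HB4→ 4^4 + 3 —bump→ 5^5 + 3 = 3128 —(−1)→ 3127
3127 —HB5→ 5^5 + 2 —bump→ 6^6 + 2 = 46658 —(−1)→ 46657
46657 —HB6→ 6^6 + 1 —bump→ 7^7 + 1 = 823544 —(−1)→ 823543
823543 —HB7→ 7^7 —bump→ 8^8 = 16777216 —(−1)→ 16777215
16777215 —HB8→ 7·8^7 + 7·8^6 + 7·8^5 + 7·8^4 + 7·8^3 + 7·8^2 + 7·8 + 7 —bump→ 7·9^7 + 7·9^6 + 7·9^5 + 7·9^4 + 7·9^3 + 7·9^2 + 7·9 + 7 = 37665880 —(−1)→ 37665879
37665879 —HB9→ 7·9^7 + 7·9^6 + 7·9^5 + 7·9^4 + 7·9^3 + 7·9^2 + 7·9 + 6 —bump→ 7·10^7 + 7·10^6 + 7·10^5 + 7·10^4 + 7·10^3 + 7·10^2 + 7·10 + 6 = 77777776 —(−1)→ 77777775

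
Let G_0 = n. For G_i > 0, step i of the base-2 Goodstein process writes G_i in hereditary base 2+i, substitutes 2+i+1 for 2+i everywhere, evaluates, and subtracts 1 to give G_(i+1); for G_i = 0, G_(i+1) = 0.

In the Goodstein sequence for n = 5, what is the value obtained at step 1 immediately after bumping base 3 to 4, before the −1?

256

base 2: 5 = 2^2 + 1; at 3: 3^3 + 1 = 28; next = 27
base 3: 27 = 3^3; at 4: 4^4 = 256; next = 255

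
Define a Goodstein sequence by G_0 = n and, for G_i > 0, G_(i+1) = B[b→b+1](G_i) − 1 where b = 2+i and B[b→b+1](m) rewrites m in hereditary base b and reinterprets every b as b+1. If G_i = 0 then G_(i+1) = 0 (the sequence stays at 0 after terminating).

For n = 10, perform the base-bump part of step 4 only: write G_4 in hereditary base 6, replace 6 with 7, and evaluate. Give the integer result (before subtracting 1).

[0] 10 ≡ 2^(2 + 1) + 2 (base 2). Lift 3: 84. −1: 83.
[1] 83 ≡ 3^(3 + 1) + 2 (base 3). Lift 4: 1026. −1: 1025.
[2] 1025 ≡ 4^(4 + 1) + 1 (base 4). Lift 5: 15626. −1: 15625.
[3] 15625 ≡ 5^(5 + 1) (base 5). Lift 6: 279936. −1: 279935.
[4] 279935 ≡ 5·6^6 + 5·6^5 + 5·6^4 + 5·6^3 + 5·6^2 + 5·6 + 5 (base 6). Lift 7: 4215755. −1: 4215754.

4215755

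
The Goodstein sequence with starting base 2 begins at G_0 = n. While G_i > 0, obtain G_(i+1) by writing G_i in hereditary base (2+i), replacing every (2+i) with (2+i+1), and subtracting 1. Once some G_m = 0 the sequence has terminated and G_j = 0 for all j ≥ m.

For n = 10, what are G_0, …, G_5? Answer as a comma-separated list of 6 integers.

[0] 10 ≡ 2^(2 + 1) + 2 (base 2). Lift 3: 84. −1: 83.
[1] 83 ≡ 3^(3 + 1) + 2 (base 3). Lift 4: 1026. −1: 1025.
[2] 1025 ≡ 4^(4 + 1) + 1 (base 4). Lift 5: 15626. −1: 15625.
[3] 15625 ≡ 5^(5 + 1) (base 5). Lift 6: 279936. −1: 279935.
[4] 279935 ≡ 5·6^6 + 5·6^5 + 5·6^4 + 5·6^3 + 5·6^2 + 5·6 + 5 (base 6). Lift 7: 4215755. −1: 4215754.

10, 83, 1025, 15625, 279935, 4215754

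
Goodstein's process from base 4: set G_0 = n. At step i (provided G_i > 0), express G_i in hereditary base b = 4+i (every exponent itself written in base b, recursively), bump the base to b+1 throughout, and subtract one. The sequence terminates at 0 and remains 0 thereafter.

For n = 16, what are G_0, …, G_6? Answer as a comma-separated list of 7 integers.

G_0 = 16. HB_4(16) = 4^2. Bump = 25. G_1 = 24.
G_1 = 24. HB_5(24) = 4·5 + 4. Bump = 28. G_2 = 27.
G_2 = 27. HB_6(27) = 4·6 + 3. Bump = 31. G_3 = 30.
G_3 = 30. HB_7(30) = 4·7 + 2. Bump = 34. G_4 = 33.
G_4 = 33. HB_8(33) = 4·8 + 1. Bump = 37. G_5 = 36.
G_5 = 36. HB_9(36) = 4·9. Bump = 40. G_6 = 39.

16, 24, 27, 30, 33, 36, 39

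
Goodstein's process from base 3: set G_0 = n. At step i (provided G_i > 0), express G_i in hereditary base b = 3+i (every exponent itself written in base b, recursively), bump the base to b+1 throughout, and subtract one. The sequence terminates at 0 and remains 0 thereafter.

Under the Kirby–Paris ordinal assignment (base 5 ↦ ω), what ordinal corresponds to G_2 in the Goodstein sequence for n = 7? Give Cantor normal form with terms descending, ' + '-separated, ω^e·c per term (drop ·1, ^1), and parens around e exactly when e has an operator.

ω + 4

G_0=7  [base 3] 2·3 + 1  →[3↦4]→  2·4 + 1 = 9  −1 ⇒ G_1=8
G_1=8  [base 4] 2·4  →[4↦5]→  2·5 = 10  −1 ⇒ G_2=9
G_2=9  [base 5] 5 + 4  →[5↦6]→  6 + 4 = 10  −1 ⇒ G_3=9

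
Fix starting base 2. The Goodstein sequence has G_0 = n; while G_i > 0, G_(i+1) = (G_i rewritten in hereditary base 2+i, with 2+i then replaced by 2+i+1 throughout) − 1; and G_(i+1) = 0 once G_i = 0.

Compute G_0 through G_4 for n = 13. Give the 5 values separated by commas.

step 0: 13 = 2^(2 + 1) + 2^2 + 1; sub 3 for 2: 3^(3 + 1) + 3^3 + 1; = 109; G_1 = 109−1 = 108
step 1: 108 = 3^(3 + 1) + 3^3; sub 4 for 3: 4^(4 + 1) + 4^4; = 1280; G_2 = 1280−1 = 1279
step 2: 1279 = 4^(4 + 1) + 3·4^3 + 3·4^2 + 3·4 + 3; sub 5 for 4: 5^(5 + 1) + 3·5^3 + 3·5^2 + 3·5 + 3; = 16093; G_3 = 16093−1 = 16092
step 3: 16092 = 5^(5 + 1) + 3·5^3 + 3·5^2 + 3·5 + 2; sub 6 for 5: 6^(6 + 1) + 3·6^3 + 3·6^2 + 3·6 + 2; = 280712; G_4 = 280712−1 = 280711

13, 108, 1279, 16092, 280711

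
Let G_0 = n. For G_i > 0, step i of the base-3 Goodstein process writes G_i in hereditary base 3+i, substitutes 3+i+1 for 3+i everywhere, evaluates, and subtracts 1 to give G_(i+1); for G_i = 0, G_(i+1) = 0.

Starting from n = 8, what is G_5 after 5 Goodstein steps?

G_0=8  [base 3] 2·3 + 2  →[3↦4]→  2·4 + 2 = 10  −1 ⇒ G_1=9
G_1=9  [base 4] 2·4 + 1  →[4↦5]→  2·5 + 1 = 11  −1 ⇒ G_2=10
G_2=10  [base 5] 2·5  →[5↦6]→  2·6 = 12  −1 ⇒ G_3=11
G_3=11  [base 6] 6 + 5  →[6↦7]→  7 + 5 = 12  −1 ⇒ G_4=11
G_4=11  [base 7] 7 + 4  →[7↦8]→  8 + 4 = 12  −1 ⇒ G_5=11
G_5=11  [base 8] 8 + 3  →[8↦9]→  9 + 3 = 12  −1 ⇒ G_6=11

11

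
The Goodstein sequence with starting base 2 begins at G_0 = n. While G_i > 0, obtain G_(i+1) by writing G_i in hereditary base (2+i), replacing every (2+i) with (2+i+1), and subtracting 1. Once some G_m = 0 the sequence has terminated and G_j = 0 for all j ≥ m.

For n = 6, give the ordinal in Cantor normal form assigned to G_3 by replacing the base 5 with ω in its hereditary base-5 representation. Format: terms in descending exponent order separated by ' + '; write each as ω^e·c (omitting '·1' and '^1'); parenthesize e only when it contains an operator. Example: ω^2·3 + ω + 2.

ω^ω

base 2: 6 = 2^2 + 2; at 3: 3^3 + 3 = 30; next = 29
base 3: 29 = 3^3 + 2; at 4: 4^4 + 2 = 258; next = 257
base 4: 257 = 4^4 + 1; at 5: 5^5 + 1 = 3126; next = 3125
base 5: 3125 = 5^5; at 6: 6^6 = 46656; next = 46655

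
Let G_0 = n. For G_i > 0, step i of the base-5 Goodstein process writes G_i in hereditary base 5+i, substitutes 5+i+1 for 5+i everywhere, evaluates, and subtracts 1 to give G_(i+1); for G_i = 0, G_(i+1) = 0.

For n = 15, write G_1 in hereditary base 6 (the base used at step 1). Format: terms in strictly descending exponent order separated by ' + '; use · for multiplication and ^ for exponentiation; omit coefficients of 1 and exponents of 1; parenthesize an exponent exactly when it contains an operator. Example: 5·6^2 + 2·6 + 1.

15 —HB5→ 3·5 —bump→ 3·6 = 18 —(−1)→ 17
17 —HB6→ 2·6 + 5 —bump→ 2·7 + 5 = 19 —(−1)→ 18

2·6 + 5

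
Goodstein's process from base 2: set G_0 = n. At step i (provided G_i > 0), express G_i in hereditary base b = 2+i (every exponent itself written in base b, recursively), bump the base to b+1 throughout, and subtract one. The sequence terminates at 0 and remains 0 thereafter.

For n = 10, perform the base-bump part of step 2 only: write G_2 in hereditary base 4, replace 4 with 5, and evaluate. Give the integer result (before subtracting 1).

G_0=10  [base 2] 2^(2 + 1) + 2  →[2↦3]→  3^(3 + 1) + 3 = 84  −1 ⇒ G_1=83
G_1=83  [base 3] 3^(3 + 1) + 2  →[3↦4]→  4^(4 + 1) + 2 = 1026  −1 ⇒ G_2=1025
G_2=1025  [base 4] 4^(4 + 1) + 1  →[4↦5]→  5^(5 + 1) + 1 = 15626  −1 ⇒ G_3=15625

15626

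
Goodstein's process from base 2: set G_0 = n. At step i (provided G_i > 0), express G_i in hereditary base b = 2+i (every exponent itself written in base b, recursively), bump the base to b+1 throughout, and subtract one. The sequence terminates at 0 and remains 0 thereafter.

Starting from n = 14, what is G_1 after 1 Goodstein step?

14 —HB2→ 2^(2 + 1) + 2^2 + 2 —bump→ 3^(3 + 1) + 3^3 + 3 = 111 —(−1)→ 110
110 —HB3→ 3^(3 + 1) + 3^3 + 2 —bump→ 4^(4 + 1) + 4^4 + 2 = 1282 —(−1)→ 1281

110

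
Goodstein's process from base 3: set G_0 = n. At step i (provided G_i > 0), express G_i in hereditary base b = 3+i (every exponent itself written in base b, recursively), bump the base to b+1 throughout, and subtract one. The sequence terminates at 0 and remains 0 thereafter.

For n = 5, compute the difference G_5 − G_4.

G_0=5  [base 3] 3 + 2  →[3↦4]→  4 + 2 = 6  −1 ⇒ G_1=5
G_1=5  [base 4] 4 + 1  →[4↦5]→  5 + 1 = 6  −1 ⇒ G_2=5
G_2=5  [base 5] 5  →[5↦6]→  6 = 6  −1 ⇒ G_3=5
G_3=5  [base 6] 5  →[6↦7]→  5 = 5  −1 ⇒ G_4=4
G_4=4  [base 7] 4  →[7↦8]→  4 = 4  −1 ⇒ G_5=3

-1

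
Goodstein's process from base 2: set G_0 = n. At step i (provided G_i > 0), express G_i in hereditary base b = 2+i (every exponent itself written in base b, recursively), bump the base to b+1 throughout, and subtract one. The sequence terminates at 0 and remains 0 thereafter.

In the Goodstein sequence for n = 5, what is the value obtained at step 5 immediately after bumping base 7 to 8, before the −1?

1752

i=0: 5 = 2^2 + 1 (b=2); 2→3: 3^3 + 1 = 28; 28−1 = 27
i=1: 27 = 3^3 (b=3); 3→4: 4^4 = 256; 256−1 = 255
i=2: 255 = 3·4^3 + 3·4^2 + 3·4 + 3 (b=4); 4→5: 3·5^3 + 3·5^2 + 3·5 + 3 = 468; 468−1 = 467
i=3: 467 = 3·5^3 + 3·5^2 + 3·5 + 2 (b=5); 5→6: 3·6^3 + 3·6^2 + 3·6 + 2 = 776; 776−1 = 775
i=4: 775 = 3·6^3 + 3·6^2 + 3·6 + 1 (b=6); 6→7: 3·7^3 + 3·7^2 + 3·7 + 1 = 1198; 1198−1 = 1197
i=5: 1197 = 3·7^3 + 3·7^2 + 3·7 (b=7); 7→8: 3·8^3 + 3·8^2 + 3·8 = 1752; 1752−1 = 1751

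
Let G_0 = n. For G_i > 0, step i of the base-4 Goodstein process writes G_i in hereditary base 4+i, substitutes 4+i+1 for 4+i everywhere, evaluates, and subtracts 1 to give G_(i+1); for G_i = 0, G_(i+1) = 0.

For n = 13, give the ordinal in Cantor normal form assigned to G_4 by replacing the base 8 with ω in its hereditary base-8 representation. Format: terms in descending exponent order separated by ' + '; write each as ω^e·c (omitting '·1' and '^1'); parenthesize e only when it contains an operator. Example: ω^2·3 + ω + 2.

ω·2 + 3

(0) 13|_4 = 3·4 + 1 ↦ 3·5 + 1|_5 = 16 ⇒ 15
(1) 15|_5 = 3·5 ↦ 3·6|_6 = 18 ⇒ 17
(2) 17|_6 = 2·6 + 5 ↦ 2·7 + 5|_7 = 19 ⇒ 18
(3) 18|_7 = 2·7 + 4 ↦ 2·8 + 4|_8 = 20 ⇒ 19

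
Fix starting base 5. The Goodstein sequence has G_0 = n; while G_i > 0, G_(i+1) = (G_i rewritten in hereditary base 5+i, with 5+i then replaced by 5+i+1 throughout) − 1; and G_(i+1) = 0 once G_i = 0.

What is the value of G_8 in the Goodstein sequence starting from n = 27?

93

i=0: 27 = 5^2 + 2 (b=5); 5→6: 6^2 + 2 = 38; 38−1 = 37
i=1: 37 = 6^2 + 1 (b=6); 6→7: 7^2 + 1 = 50; 50−1 = 49
i=2: 49 = 7^2 (b=7); 7→8: 8^2 = 64; 64−1 = 63
i=3: 63 = 7·8 + 7 (b=8); 8→9: 7·9 + 7 = 70; 70−1 = 69
i=4: 69 = 7·9 + 6 (b=9); 9→10: 7·10 + 6 = 76; 76−1 = 75
i=5: 75 = 7·10 + 5 (b=10); 10→11: 7·11 + 5 = 82; 82−1 = 81
i=6: 81 = 7·11 + 4 (b=11); 11→12: 7·12 + 4 = 88; 88−1 = 87
i=7: 87 = 7·12 + 3 (b=12); 12→13: 7·13 + 3 = 94; 94−1 = 93
i=8: 93 = 7·13 + 2 (b=13); 13→14: 7·14 + 2 = 100; 100−1 = 99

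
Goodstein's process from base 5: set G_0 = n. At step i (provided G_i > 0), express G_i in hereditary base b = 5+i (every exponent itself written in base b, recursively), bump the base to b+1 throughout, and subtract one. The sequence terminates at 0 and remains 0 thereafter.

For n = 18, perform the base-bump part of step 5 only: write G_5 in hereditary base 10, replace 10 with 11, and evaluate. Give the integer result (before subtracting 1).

29

[0] 18 ≡ 3·5 + 3 (base 5). Lift 6: 21. −1: 20.
[1] 20 ≡ 3·6 + 2 (base 6). Lift 7: 23. −1: 22.
[2] 22 ≡ 3·7 + 1 (base 7). Lift 8: 25. −1: 24.
[3] 24 ≡ 3·8 (base 8). Lift 9: 27. −1: 26.
[4] 26 ≡ 2·9 + 8 (base 9). Lift 10: 28. −1: 27.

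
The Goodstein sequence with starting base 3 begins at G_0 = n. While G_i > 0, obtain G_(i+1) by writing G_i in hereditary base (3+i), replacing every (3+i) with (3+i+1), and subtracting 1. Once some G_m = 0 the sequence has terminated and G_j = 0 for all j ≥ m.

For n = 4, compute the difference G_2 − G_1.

i=0: 4 = 3 + 1 (b=3); 3→4: 4 + 1 = 5; 5−1 = 4
i=1: 4 = 4 (b=4); 4→5: 5 = 5; 5−1 = 4

0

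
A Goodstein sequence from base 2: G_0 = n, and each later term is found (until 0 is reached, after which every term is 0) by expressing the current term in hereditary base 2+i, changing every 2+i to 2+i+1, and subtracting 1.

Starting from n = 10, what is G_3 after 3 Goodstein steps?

[0] 10 ≡ 2^(2 + 1) + 2 (base 2). Lift 3: 84. −1: 83.
[1] 83 ≡ 3^(3 + 1) + 2 (base 3). Lift 4: 1026. −1: 1025.
[2] 1025 ≡ 4^(4 + 1) + 1 (base 4). Lift 5: 15626. −1: 15625.
[3] 15625 ≡ 5^(5 + 1) (base 5). Lift 6: 279936. −1: 279935.

15625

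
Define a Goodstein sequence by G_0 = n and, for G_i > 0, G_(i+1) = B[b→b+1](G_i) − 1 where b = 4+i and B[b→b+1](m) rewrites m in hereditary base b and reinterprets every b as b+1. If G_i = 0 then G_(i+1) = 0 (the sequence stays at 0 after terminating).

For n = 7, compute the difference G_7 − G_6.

G_0 = 7. HB_4(7) = 4 + 3. Bump = 8. G_1 = 7.
G_1 = 7. HB_5(7) = 5 + 2. Bump = 8. G_2 = 7.
G_2 = 7. HB_6(7) = 6 + 1. Bump = 8. G_3 = 7.
G_3 = 7. HB_7(7) = 7. Bump = 8. G_4 = 7.
G_4 = 7. HB_8(7) = 7. Bump = 7. G_5 = 6.
G_5 = 6. HB_9(6) = 6. Bump = 6. G_6 = 5.
G_6 = 5. HB_10(5) = 5. Bump = 5. G_7 = 4.

-1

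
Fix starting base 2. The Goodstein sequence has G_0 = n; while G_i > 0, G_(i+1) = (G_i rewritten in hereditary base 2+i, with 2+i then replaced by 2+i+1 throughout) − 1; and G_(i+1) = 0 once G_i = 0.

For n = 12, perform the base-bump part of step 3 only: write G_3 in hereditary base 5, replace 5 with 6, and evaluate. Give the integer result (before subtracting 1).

280020

base 2: 12 = 2^(2 + 1) + 2^2; at 3: 3^(3 + 1) + 3^3 = 108; next = 107
base 3: 107 = 3^(3 + 1) + 2·3^2 + 2·3 + 2; at 4: 4^(4 + 1) + 2·4^2 + 2·4 + 2 = 1066; next = 1065
base 4: 1065 = 4^(4 + 1) + 2·4^2 + 2·4 + 1; at 5: 5^(5 + 1) + 2·5^2 + 2·5 + 1 = 15686; next = 15685
base 5: 15685 = 5^(5 + 1) + 2·5^2 + 2·5; at 6: 6^(6 + 1) + 2·6^2 + 2·6 = 280020; next = 280019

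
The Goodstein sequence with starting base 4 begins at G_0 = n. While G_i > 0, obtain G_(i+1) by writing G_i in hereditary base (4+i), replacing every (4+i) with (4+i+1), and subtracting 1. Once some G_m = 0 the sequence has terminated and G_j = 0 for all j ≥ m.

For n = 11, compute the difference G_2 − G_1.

G_0 = 11. HB_4(11) = 2·4 + 3. Bump = 13. G_1 = 12.
G_1 = 12. HB_5(12) = 2·5 + 2. Bump = 14. G_2 = 13.

1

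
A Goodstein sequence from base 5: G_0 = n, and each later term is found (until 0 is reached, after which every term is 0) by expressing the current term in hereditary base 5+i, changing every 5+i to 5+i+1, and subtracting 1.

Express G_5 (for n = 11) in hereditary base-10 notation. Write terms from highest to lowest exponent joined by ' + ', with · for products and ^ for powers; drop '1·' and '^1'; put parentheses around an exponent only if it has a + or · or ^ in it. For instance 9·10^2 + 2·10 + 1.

10 + 3

base 5: 11 = 2·5 + 1; at 6: 2·6 + 1 = 13; next = 12
base 6: 12 = 2·6; at 7: 2·7 = 14; next = 13
base 7: 13 = 7 + 6; at 8: 8 + 6 = 14; next = 13
base 8: 13 = 8 + 5; at 9: 9 + 5 = 14; next = 13
base 9: 13 = 9 + 4; at 10: 10 + 4 = 14; next = 13
base 10: 13 = 10 + 3; at 11: 11 + 3 = 14; next = 13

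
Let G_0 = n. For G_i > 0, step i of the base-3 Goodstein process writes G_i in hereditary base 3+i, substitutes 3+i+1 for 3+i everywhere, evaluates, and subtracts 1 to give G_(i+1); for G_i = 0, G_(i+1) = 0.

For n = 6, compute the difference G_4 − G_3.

0

[0] 6 ≡ 2·3 (base 3). Lift 4: 8. −1: 7.
[1] 7 ≡ 4 + 3 (base 4). Lift 5: 8. −1: 7.
[2] 7 ≡ 5 + 2 (base 5). Lift 6: 8. −1: 7.
[3] 7 ≡ 6 + 1 (base 6). Lift 7: 8. −1: 7.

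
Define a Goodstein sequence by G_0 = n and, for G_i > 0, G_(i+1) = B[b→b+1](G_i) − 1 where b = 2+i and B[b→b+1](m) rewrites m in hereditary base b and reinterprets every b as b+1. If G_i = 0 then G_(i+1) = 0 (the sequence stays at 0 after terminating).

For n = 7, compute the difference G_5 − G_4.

776886

G_0=7  [base 2] 2^2 + 2 + 1  →[2↦3]→  3^3 + 3 + 1 = 31  −1 ⇒ G_1=30
G_1=30  [base 3] 3^3 + 3  →[3↦4]→  4^4 + 4 = 260  −1 ⇒ G_2=259
G_2=259  [base 4] 4^4 + 3  →[4↦5]→  5^5 + 3 = 3128  −1 ⇒ G_3=3127
G_3=3127  [base 5] 5^5 + 2  →[5↦6]→  6^6 + 2 = 46658  −1 ⇒ G_4=46657
G_4=46657  [base 6] 6^6 + 1  →[6↦7]→  7^7 + 1 = 823544  −1 ⇒ G_5=823543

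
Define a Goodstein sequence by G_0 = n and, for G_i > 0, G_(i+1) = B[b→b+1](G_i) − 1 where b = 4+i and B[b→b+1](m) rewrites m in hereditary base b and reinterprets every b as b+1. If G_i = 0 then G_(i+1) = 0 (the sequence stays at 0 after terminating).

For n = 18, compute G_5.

58

i=0: 18 = 4^2 + 2 (b=4); 4→5: 5^2 + 2 = 27; 27−1 = 26
i=1: 26 = 5^2 + 1 (b=5); 5→6: 6^2 + 1 = 37; 37−1 = 36
i=2: 36 = 6^2 (b=6); 6→7: 7^2 = 49; 49−1 = 48
i=3: 48 = 6·7 + 6 (b=7); 7→8: 6·8 + 6 = 54; 54−1 = 53
i=4: 53 = 6·8 + 5 (b=8); 8→9: 6·9 + 5 = 59; 59−1 = 58
i=5: 58 = 6·9 + 4 (b=9); 9→10: 6·10 + 4 = 64; 64−1 = 63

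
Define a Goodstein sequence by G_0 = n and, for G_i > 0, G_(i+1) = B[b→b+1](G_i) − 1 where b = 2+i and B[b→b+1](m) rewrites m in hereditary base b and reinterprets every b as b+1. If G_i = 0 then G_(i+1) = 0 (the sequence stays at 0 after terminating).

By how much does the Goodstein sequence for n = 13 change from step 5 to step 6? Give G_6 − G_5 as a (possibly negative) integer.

13 —HB2→ 2^(2 + 1) + 2^2 + 1 —bump→ 3^(3 + 1) + 3^3 + 1 = 109 —(−1)→ 108
108 —HB3→ 3^(3 + 1) + 3^3 —bump→ 4^(4 + 1) + 4^4 = 1280 —(−1)→ 1279
1279 —HB4→ 4^(4 + 1) + 3·4^3 + 3·4^2 + 3·4 + 3 —bump→ 5^(5 + 1) + 3·5^3 + 3·5^2 + 3·5 + 3 = 16093 —(−1)→ 16092
16092 —HB5→ 5^(5 + 1) + 3·5^3 + 3·5^2 + 3·5 + 2 —bump→ 6^(6 + 1) + 3·6^3 + 3·6^2 + 3·6 + 2 = 280712 —(−1)→ 280711
280711 —HB6→ 6^(6 + 1) + 3·6^3 + 3·6^2 + 3·6 + 1 —bump→ 7^(7 + 1) + 3·7^3 + 3·7^2 + 3·7 + 1 = 5765999 —(−1)→ 5765998
5765998 —HB7→ 7^(7 + 1) + 3·7^3 + 3·7^2 + 3·7 —bump→ 8^(8 + 1) + 3·8^3 + 3·8^2 + 3·8 = 134219480 —(−1)→ 134219479

128453481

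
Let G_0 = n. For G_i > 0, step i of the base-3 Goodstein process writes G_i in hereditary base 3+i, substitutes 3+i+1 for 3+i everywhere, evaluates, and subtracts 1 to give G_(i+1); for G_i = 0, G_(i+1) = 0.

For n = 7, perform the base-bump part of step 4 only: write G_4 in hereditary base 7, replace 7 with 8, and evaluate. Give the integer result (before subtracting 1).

step 0: 7 = 2·3 + 1; sub 4 for 3: 2·4 + 1; = 9; G_1 = 9−1 = 8
step 1: 8 = 2·4; sub 5 for 4: 2·5; = 10; G_2 = 10−1 = 9
step 2: 9 = 5 + 4; sub 6 for 5: 6 + 4; = 10; G_3 = 10−1 = 9
step 3: 9 = 6 + 3; sub 7 for 6: 7 + 3; = 10; G_4 = 10−1 = 9
step 4: 9 = 7 + 2; sub 8 for 7: 8 + 2; = 10; G_5 = 10−1 = 9

10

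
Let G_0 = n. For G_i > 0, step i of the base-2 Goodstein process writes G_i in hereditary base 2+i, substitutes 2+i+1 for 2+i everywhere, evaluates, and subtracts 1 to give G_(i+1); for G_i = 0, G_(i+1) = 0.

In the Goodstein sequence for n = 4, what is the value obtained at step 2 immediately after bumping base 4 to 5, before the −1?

(0) 4|_2 = 2^2 ↦ 3^3|_3 = 27 ⇒ 26
(1) 26|_3 = 2·3^2 + 2·3 + 2 ↦ 2·4^2 + 2·4 + 2|_4 = 42 ⇒ 41
(2) 41|_4 = 2·4^2 + 2·4 + 1 ↦ 2·5^2 + 2·5 + 1|_5 = 61 ⇒ 60

61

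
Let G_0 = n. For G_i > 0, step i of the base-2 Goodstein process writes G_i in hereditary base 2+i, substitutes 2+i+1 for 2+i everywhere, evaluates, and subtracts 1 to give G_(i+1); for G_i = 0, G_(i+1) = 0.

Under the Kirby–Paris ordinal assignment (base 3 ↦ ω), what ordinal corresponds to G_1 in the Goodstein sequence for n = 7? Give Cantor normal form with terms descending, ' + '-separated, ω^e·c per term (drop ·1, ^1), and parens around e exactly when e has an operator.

ω^ω + ω

i=0: 7 = 2^2 + 2 + 1 (b=2); 2→3: 3^3 + 3 + 1 = 31; 31−1 = 30
i=1: 30 = 3^3 + 3 (b=3); 3→4: 4^4 + 4 = 260; 260−1 = 259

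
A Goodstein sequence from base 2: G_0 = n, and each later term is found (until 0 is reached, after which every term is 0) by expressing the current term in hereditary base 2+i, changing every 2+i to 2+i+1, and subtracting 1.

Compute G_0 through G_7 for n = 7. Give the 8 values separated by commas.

7, 30, 259, 3127, 46657, 823543, 16777215, 37665879

7 —HB2→ 2^2 + 2 + 1 —bump→ 3^3 + 3 + 1 = 31 —(−1)→ 30
30 —HB3→ 3^3 + 3 —bump→ 4^4 + 4 = 260 —(−1)→ 259
259 —HB4→ 4^4 + 3 —bump→ 5^5 + 3 = 3128 —(−1)→ 3127
3127 —HB5→ 5^5 + 2 —bump→ 6^6 + 2 = 46658 —(−1)→ 46657
46657 —HB6→ 6^6 + 1 —bump→ 7^7 + 1 = 823544 —(−1)→ 823543
823543 —HB7→ 7^7 —bump→ 8^8 = 16777216 —(−1)→ 16777215
16777215 —HB8→ 7·8^7 + 7·8^6 + 7·8^5 + 7·8^4 + 7·8^3 + 7·8^2 + 7·8 + 7 —bump→ 7·9^7 + 7·9^6 + 7·9^5 + 7·9^4 + 7·9^3 + 7·9^2 + 7·9 + 7 = 37665880 —(−1)→ 37665879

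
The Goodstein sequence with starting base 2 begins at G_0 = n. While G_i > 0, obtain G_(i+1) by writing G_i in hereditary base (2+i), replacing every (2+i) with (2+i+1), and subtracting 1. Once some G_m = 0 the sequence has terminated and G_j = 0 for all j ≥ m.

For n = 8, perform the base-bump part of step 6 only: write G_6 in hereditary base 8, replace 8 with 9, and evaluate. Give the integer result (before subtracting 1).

774841152

G_0 = 8. HB_2(8) = 2^(2 + 1). Bump = 81. G_1 = 80.
G_1 = 80. HB_3(80) = 2·3^3 + 2·3^2 + 2·3 + 2. Bump = 554. G_2 = 553.
G_2 = 553. HB_4(553) = 2·4^4 + 2·4^2 + 2·4 + 1. Bump = 6311. G_3 = 6310.
G_3 = 6310. HB_5(6310) = 2·5^5 + 2·5^2 + 2·5. Bump = 93396. G_4 = 93395.
G_4 = 93395. HB_6(93395) = 2·6^6 + 2·6^2 + 6 + 5. Bump = 1647196. G_5 = 1647195.
G_5 = 1647195. HB_7(1647195) = 2·7^7 + 2·7^2 + 7 + 4. Bump = 33554572. G_6 = 33554571.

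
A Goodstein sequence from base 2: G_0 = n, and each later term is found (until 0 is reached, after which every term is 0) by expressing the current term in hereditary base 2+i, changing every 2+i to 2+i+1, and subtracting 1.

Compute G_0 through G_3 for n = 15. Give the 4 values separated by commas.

G_0 = 15. HB_2(15) = 2^(2 + 1) + 2^2 + 2 + 1. Bump = 112. G_1 = 111.
G_1 = 111. HB_3(111) = 3^(3 + 1) + 3^3 + 3. Bump = 1284. G_2 = 1283.
G_2 = 1283. HB_4(1283) = 4^(4 + 1) + 4^4 + 3. Bump = 18753. G_3 = 18752.

15, 111, 1283, 18752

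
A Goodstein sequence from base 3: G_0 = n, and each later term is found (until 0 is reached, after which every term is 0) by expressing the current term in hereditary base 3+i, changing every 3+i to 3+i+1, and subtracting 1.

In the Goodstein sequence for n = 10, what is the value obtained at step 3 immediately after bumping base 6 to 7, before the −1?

31

G_0=10  [base 3] 3^2 + 1  →[3↦4]→  4^2 + 1 = 17  −1 ⇒ G_1=16
G_1=16  [base 4] 4^2  →[4↦5]→  5^2 = 25  −1 ⇒ G_2=24
G_2=24  [base 5] 4·5 + 4  →[5↦6]→  4·6 + 4 = 28  −1 ⇒ G_3=27
G_3=27  [base 6] 4·6 + 3  →[6↦7]→  4·7 + 3 = 31  −1 ⇒ G_4=30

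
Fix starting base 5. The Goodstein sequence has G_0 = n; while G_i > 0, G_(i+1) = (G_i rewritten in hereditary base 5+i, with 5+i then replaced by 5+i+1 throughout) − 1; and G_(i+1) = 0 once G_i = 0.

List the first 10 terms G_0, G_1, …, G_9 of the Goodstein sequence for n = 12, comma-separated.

12, 13, 14, 15, 15, 15, 15, 15, 15, 15

step 0: 12 = 2·5 + 2; sub 6 for 5: 2·6 + 2; = 14; G_1 = 14−1 = 13
step 1: 13 = 2·6 + 1; sub 7 for 6: 2·7 + 1; = 15; G_2 = 15−1 = 14
step 2: 14 = 2·7; sub 8 for 7: 2·8; = 16; G_3 = 16−1 = 15
step 3: 15 = 8 + 7; sub 9 for 8: 9 + 7; = 16; G_4 = 16−1 = 15
step 4: 15 = 9 + 6; sub 10 for 9: 10 + 6; = 16; G_5 = 16−1 = 15
step 5: 15 = 10 + 5; sub 11 for 10: 11 + 5; = 16; G_6 = 16−1 = 15
step 6: 15 = 11 + 4; sub 12 for 11: 12 + 4; = 16; G_7 = 16−1 = 15
step 7: 15 = 12 + 3; sub 13 for 12: 13 + 3; = 16; G_8 = 16−1 = 15
step 8: 15 = 13 + 2; sub 14 for 13: 14 + 2; = 16; G_9 = 16−1 = 15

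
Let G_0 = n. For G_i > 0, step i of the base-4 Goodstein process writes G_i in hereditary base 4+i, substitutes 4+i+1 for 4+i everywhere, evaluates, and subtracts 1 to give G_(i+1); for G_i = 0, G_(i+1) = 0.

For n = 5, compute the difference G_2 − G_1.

0

(0) 5|_4 = 4 + 1 ↦ 5 + 1|_5 = 6 ⇒ 5
(1) 5|_5 = 5 ↦ 6|_6 = 6 ⇒ 5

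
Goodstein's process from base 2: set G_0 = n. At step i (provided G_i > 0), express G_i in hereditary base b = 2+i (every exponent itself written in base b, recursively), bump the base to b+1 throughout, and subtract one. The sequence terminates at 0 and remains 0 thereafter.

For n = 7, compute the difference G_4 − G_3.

43530

7 —HB2→ 2^2 + 2 + 1 —bump→ 3^3 + 3 + 1 = 31 —(−1)→ 30
30 —HB3→ 3^3 + 3 —bump→ 4^4 + 4 = 260 —(−1)→ 259
259 —HB4→ 4^4 + 3 —bump→ 5^5 + 3 = 3128 —(−1)→ 3127
3127 —HB5→ 5^5 + 2 —bump→ 6^6 + 2 = 46658 —(−1)→ 46657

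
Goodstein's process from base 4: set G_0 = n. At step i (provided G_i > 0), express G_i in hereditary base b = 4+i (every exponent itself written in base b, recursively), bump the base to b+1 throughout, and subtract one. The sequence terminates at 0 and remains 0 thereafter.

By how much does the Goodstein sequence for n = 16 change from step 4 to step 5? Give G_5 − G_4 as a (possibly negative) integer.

3

[0] 16 ≡ 4^2 (base 4). Lift 5: 25. −1: 24.
[1] 24 ≡ 4·5 + 4 (base 5). Lift 6: 28. −1: 27.
[2] 27 ≡ 4·6 + 3 (base 6). Lift 7: 31. −1: 30.
[3] 30 ≡ 4·7 + 2 (base 7). Lift 8: 34. −1: 33.
[4] 33 ≡ 4·8 + 1 (base 8). Lift 9: 37. −1: 36.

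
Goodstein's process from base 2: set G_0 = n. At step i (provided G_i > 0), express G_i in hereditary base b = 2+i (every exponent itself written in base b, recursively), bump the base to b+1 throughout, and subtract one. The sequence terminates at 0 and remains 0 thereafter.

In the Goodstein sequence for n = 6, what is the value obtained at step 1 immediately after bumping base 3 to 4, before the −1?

step 0: 6 = 2^2 + 2; sub 3 for 2: 3^3 + 3; = 30; G_1 = 30−1 = 29
step 1: 29 = 3^3 + 2; sub 4 for 3: 4^4 + 2; = 258; G_2 = 258−1 = 257

258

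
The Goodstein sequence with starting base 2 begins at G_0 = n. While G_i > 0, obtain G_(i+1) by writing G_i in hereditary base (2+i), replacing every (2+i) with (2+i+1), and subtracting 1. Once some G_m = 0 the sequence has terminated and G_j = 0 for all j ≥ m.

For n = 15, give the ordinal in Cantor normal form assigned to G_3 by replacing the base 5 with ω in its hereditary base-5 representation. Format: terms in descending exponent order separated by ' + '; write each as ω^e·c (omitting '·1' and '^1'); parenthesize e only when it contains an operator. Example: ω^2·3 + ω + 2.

base 2: 15 = 2^(2 + 1) + 2^2 + 2 + 1; at 3: 3^(3 + 1) + 3^3 + 3 + 1 = 112; next = 111
base 3: 111 = 3^(3 + 1) + 3^3 + 3; at 4: 4^(4 + 1) + 4^4 + 4 = 1284; next = 1283
base 4: 1283 = 4^(4 + 1) + 4^4 + 3; at 5: 5^(5 + 1) + 5^5 + 3 = 18753; next = 18752
base 5: 18752 = 5^(5 + 1) + 5^5 + 2; at 6: 6^(6 + 1) + 6^6 + 2 = 326594; next = 326593

ω^(ω + 1) + ω^ω + 2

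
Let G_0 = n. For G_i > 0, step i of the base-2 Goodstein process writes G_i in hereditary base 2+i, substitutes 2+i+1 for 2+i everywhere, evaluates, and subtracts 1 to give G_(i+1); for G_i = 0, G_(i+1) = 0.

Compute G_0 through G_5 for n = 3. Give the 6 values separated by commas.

3, 3, 3, 2, 1, 0

step 0: 3 = 2 + 1; sub 3 for 2: 3 + 1; = 4; G_1 = 4−1 = 3
step 1: 3 = 3; sub 4 for 3: 4; = 4; G_2 = 4−1 = 3
step 2: 3 = 3; sub 5 for 4: 3; = 3; G_3 = 3−1 = 2
step 3: 2 = 2; sub 6 for 5: 2; = 2; G_4 = 2−1 = 1
step 4: 1 = 1; sub 7 for 6: 1; = 1; G_5 = 1−1 = 0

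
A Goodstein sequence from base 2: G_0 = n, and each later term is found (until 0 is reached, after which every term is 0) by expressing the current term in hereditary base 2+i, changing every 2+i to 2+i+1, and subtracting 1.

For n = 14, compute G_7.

3487116548

(0) 14|_2 = 2^(2 + 1) + 2^2 + 2 ↦ 3^(3 + 1) + 3^3 + 3|_3 = 111 ⇒ 110
(1) 110|_3 = 3^(3 + 1) + 3^3 + 2 ↦ 4^(4 + 1) + 4^4 + 2|_4 = 1282 ⇒ 1281
(2) 1281|_4 = 4^(4 + 1) + 4^4 + 1 ↦ 5^(5 + 1) + 5^5 + 1|_5 = 18751 ⇒ 18750
(3) 18750|_5 = 5^(5 + 1) + 5^5 ↦ 6^(6 + 1) + 6^6|_6 = 326592 ⇒ 326591
(4) 326591|_6 = 6^(6 + 1) + 5·6^5 + 5·6^4 + 5·6^3 + 5·6^2 + 5·6 + 5 ↦ 7^(7 + 1) + 5·7^5 + 5·7^4 + 5·7^3 + 5·7^2 + 5·7 + 5|_7 = 5862841 ⇒ 5862840
(5) 5862840|_7 = 7^(7 + 1) + 5·7^5 + 5·7^4 + 5·7^3 + 5·7^2 + 5·7 + 4 ↦ 8^(8 + 1) + 5·8^5 + 5·8^4 + 5·8^3 + 5·8^2 + 5·8 + 4|_8 = 134404972 ⇒ 134404971
(6) 134404971|_8 = 8^(8 + 1) + 5·8^5 + 5·8^4 + 5·8^3 + 5·8^2 + 5·8 + 3 ↦ 9^(9 + 1) + 5·9^5 + 5·9^4 + 5·9^3 + 5·9^2 + 5·9 + 3|_9 = 3487116549 ⇒ 3487116548
(7) 3487116548|_9 = 9^(9 + 1) + 5·9^5 + 5·9^4 + 5·9^3 + 5·9^2 + 5·9 + 2 ↦ 10^(10 + 1) + 5·10^5 + 5·10^4 + 5·10^3 + 5·10^2 + 5·10 + 2|_10 = 100000555552 ⇒ 100000555551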